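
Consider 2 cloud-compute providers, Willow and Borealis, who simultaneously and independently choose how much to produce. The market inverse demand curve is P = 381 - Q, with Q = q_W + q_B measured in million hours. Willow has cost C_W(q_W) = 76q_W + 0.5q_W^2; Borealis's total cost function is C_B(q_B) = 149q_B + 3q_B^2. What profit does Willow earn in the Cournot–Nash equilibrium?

Willow's profit: π_W = (381 - Q)q_W - (76q_W + (1/2)q_W²). Setting ∂π_W/∂q_W = 0: 305 - 3q_W - (q_B) = 0.
Borealis's first-order condition: 232 - 8q_B - (q_W) = 0.
Best responses: q_W = (305 - q_B)/3, q_B = (232 - q_W)/8.
Solving the pair: q_W = 96, q_B = 17.
Price P = 381 - 113 = 268.
Willow's profit: 268·96 - 76·96 - (1/2)·96² = 13824.

13824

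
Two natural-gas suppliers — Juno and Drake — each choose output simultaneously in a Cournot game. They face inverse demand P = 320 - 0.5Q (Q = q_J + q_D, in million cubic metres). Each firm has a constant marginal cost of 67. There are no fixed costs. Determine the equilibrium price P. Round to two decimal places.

Each firm earns π_i = (320 - 0.5Q)q_i - 67q_i.
Setting ∂π_i/∂q_i = 0 with rivals' quantities fixed: 253 - q_i - (1/2)q_j = 0.
By symmetry each firm produces the same amount; substituting q_j = q_i yields q_i = 253/(3/2) = 506/3.
Total output Q = 1012/3, so price P = 320 - (1/2)·(1012/3) = 454/3.

151.33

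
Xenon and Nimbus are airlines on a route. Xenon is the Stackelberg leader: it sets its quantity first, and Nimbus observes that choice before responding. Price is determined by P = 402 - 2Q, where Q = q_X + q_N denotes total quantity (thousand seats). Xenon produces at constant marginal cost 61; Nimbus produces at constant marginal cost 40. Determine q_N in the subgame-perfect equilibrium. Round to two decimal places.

The follower Nimbus best-responds to any q_X: π_N = (402 - 2Q)q_N - 40q_N.
∂π_N/∂q_N = 362 - 2q_X - 4q_N = 0 gives the reaction function q_N = (362 - 2q_X)/4.
The leader anticipates this reaction. Substituting into P = 402 - 2Q gives P = 221 - q_X, so π_X = (221 - q_X)q_X - 61q_X.
Maximising: ∂π_X/∂q_X = 160 - 2q_X = 0, giving q_X = 80.
Then q_N = (362 - 2·80)/4 = 101/2.

50.50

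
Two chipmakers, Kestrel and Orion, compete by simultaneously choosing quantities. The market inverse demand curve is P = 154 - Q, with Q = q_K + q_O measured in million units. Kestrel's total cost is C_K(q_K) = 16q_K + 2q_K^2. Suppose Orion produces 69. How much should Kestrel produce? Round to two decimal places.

With the rival's output fixed at 69, Kestrel's profit is π_K = (154 - 69 - q_K)q_K - (16q_K + 2q_K²) = (85 - q_K)q_K - (16q_K + 2q_K²).
∂π_K/∂q_K = 69 - 6q_K = 0, so q_K = 23/2.

11.50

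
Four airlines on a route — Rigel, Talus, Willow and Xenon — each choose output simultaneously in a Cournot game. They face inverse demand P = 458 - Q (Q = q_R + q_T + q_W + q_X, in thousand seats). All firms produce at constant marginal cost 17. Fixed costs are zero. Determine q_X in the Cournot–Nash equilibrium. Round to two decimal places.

88.20

A representative firm's profit is π_i = q_i(458 - Q) - 17q_i.
Setting ∂π_i/∂q_i = 0 with rivals' quantities fixed: 441 - 2q_i - Σ_{j≠i} q_j = 0.
By symmetry each firm produces the same amount; substituting Σ_{j≠i} q_j = 3q_i yields q_i = 441/5.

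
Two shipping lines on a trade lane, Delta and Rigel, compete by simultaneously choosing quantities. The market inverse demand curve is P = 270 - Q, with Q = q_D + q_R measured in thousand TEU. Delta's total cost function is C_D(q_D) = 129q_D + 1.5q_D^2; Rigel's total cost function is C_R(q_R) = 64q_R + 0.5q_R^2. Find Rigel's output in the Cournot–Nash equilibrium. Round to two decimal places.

63.50

Delta's profit: π_D = (270 - Q)q_D - (129q_D + (3/2)q_D²). Setting ∂π_D/∂q_D = 0: 141 - 5q_D - (q_R) = 0.
Rigel's first-order condition: 206 - 3q_R - (q_D) = 0.
Rearranging gives the reaction functions q_D = (141 - q_R)/5 and q_R = (206 - q_D)/3.
Solving the pair: q_D = 31/2, q_R = 127/2.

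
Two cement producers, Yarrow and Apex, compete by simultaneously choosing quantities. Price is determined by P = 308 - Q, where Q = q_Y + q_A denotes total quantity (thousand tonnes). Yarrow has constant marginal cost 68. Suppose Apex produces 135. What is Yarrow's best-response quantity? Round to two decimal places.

With the rival's output fixed at 135, Yarrow's profit is π_Y = (308 - 135 - q_Y)q_Y - (68q_Y) = (173 - q_Y)q_Y - (68q_Y).
∂π_Y/∂q_Y = 105 - 2q_Y = 0, so q_Y = 105/2.

52.50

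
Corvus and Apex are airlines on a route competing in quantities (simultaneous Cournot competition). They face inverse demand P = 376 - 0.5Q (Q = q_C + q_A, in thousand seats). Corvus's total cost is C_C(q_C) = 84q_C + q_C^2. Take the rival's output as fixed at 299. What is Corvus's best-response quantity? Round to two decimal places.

47.50

With the rival's output fixed at 299, Corvus's profit is π_C = (376 - (1/2)·299 - (1/2)q_C)q_C - (84q_C + q_C²) = (453/2 - (1/2)q_C)q_C - (84q_C + q_C²).
∂π_C/∂q_C = 285/2 - 3q_C = 0, so q_C = 95/2.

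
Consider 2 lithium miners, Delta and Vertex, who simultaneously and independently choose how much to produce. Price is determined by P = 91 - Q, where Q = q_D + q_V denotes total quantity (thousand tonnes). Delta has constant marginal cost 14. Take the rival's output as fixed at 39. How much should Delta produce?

With the rival's output fixed at 39, Delta's profit is π_D = (91 - 39 - q_D)q_D - (14q_D) = (52 - q_D)q_D - (14q_D).
∂π_D/∂q_D = 38 - 2q_D = 0, so q_D = 19.

19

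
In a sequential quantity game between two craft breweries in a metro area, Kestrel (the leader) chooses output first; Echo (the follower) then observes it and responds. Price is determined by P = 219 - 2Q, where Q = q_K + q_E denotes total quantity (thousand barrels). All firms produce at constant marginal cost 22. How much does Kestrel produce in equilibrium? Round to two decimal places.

The follower Echo best-responds to any q_K: π_E = (219 - 2Q)q_E - 22q_E.
Setting the follower's marginal profit to zero, 197 - 2q_K - 4q_E = 0, i.e. q_E = (197 - 2q_K)/4.
Kestrel substitutes q_E(q_K) into its own profit: π_K = q_K(219 - 2q_K - (197 - 2q_K)/2) - 22q_K = (241/2 - q_K)q_K - 22q_K.
Maximising: ∂π_K/∂q_K = 197/2 - 2q_K = 0, giving q_K = 197/4.
Then q_E = (197 - 2·(197/4))/4 = 197/8.

49.25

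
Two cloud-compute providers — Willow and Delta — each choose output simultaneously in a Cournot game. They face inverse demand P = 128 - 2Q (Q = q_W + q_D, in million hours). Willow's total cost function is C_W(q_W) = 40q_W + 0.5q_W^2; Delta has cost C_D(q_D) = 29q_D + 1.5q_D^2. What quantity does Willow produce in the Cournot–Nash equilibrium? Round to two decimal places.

13.48

Willow's profit: π_W = (128 - 2Q)q_W - (40q_W + (1/2)q_W²). Setting ∂π_W/∂q_W = 0: 88 - 5q_W - 2(q_D) = 0.
Delta's first-order condition: 99 - 7q_D - 2(q_W) = 0.
Best responses: q_W = (88 - 2q_D)/5, q_D = (99 - 2q_W)/7.
Solving the pair: q_W = 418/31, q_D = 319/31.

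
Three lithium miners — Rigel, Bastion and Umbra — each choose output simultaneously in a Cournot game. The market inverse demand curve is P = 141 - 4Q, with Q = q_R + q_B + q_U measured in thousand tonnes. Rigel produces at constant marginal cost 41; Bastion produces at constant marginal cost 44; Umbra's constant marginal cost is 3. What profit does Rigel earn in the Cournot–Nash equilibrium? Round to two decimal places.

66.02

Rigel's profit: π_R = (141 - 4Q)q_R - (41q_R). Setting ∂π_R/∂q_R = 0: 100 - 8q_R - 4(q_B + q_U) = 0.
Bastion's first-order condition: 97 - 8q_B - 4(q_R + q_U) = 0.
Umbra's first-order condition: 138 - 8q_U - 4(q_R + q_B) = 0.
Summing all 3 equations gives 335 − 16Q = 0, hence Q = 335/16.
Back-substituting: q_R = (100 − 335/4)/4 = 65/16, q_B = (97 − 335/4)/4 = 53/16, q_U = (138 − 335/4)/4 = 217/16.
Price P = 141 - 4·(335/16) = 229/4.
Rigel's profit: (229/4 - 41)·(65/16) = 66.0156.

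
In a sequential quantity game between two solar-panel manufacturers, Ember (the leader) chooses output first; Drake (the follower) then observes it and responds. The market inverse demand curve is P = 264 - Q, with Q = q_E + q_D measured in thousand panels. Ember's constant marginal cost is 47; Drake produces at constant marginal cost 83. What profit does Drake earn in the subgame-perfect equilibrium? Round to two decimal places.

742.56

Solve by backward induction. Given q_E, the follower Drake maximises π_D = (264 - q_E - q_D)q_D - 83q_D.
Setting the follower's marginal profit to zero, 181 - q_E - 2q_D = 0, i.e. q_D = (181 - q_E)/2.
Ember substitutes q_D(q_E) into its own profit: π_E = q_E(264 - q_E - (181 - q_E)/2) - 47q_E = (347/2 - (1/2)q_E)q_E - 47q_E.
Leader FOC: 253/2 - q_E = 0, so q_E = 253/2.
Then q_D = (181 - 253/2)/2 = 109/4.
Price P = 264 - 615/4 = 441/4.
Drake's profit: (441/4 - 83)·(109/4) = 742.5625.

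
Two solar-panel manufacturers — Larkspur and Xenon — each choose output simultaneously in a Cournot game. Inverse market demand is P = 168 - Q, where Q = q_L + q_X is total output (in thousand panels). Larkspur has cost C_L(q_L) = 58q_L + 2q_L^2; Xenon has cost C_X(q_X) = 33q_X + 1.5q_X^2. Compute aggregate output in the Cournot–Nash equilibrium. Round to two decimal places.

38.45

Larkspur's profit: π_L = (168 - Q)q_L - (58q_L + 2q_L²). Setting ∂π_L/∂q_L = 0: 110 - 6q_L - (q_X) = 0.
Xenon's first-order condition: 135 - 5q_X - (q_L) = 0.
Rearranging gives the reaction functions q_L = (110 - q_X)/6 and q_X = (135 - q_L)/5.
Substituting one into the other gives q_L = 415/29 and q_X = 700/29.
Total output Q = 415/29 + 700/29 = 1115/29.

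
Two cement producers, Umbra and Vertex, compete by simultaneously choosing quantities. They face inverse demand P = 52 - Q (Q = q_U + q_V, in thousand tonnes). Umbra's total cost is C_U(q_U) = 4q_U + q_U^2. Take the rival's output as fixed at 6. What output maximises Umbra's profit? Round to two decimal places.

With the rival's output fixed at 6, Umbra's profit is π_U = (52 - 6 - q_U)q_U - (4q_U + q_U²) = (46 - q_U)q_U - (4q_U + q_U²).
∂π_U/∂q_U = 42 - 4q_U = 0, so q_U = 21/2.

10.50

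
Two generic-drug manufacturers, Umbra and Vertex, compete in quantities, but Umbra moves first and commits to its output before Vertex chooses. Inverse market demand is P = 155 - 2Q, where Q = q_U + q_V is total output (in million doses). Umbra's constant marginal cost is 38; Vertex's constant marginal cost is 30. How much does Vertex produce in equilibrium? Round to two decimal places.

The follower Vertex best-responds to any q_U: π_V = (155 - 2Q)q_V - 30q_V.
Setting the follower's marginal profit to zero, 125 - 2q_U - 4q_V = 0, i.e. q_V = (125 - 2q_U)/4.
The leader anticipates this reaction. Substituting into P = 155 - 2Q gives P = 185/2 - q_U, so π_U = (185/2 - q_U)q_U - 38q_U.
Maximising: ∂π_U/∂q_U = 109/2 - 2q_U = 0, giving q_U = 109/4.
Then q_V = (125 - 2·(109/4))/4 = 141/8.

17.63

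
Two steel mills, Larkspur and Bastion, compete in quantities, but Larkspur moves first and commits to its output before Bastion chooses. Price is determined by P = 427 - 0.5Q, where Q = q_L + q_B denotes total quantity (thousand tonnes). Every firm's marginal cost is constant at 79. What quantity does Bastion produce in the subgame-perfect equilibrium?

Solve by backward induction. Given q_L, the follower Bastion maximises π_B = (427 - (1/2)q_L - (1/2)q_B)q_B - 79q_B.
Follower FOC: 348 - (1/2)q_L - q_B = 0, so q_B(q_L) = (348 - (1/2)q_L).
Larkspur substitutes q_B(q_L) into its own profit: π_L = q_L(427 - (1/2)q_L - (348 - (1/2)q_L)/2) - 79q_L = (253 - (1/4)q_L)q_L - 79q_L.
Leader FOC: 174 - (1/2)q_L = 0, so q_L = 348.
Then q_B = (348 - (1/2)·348) = 174.

174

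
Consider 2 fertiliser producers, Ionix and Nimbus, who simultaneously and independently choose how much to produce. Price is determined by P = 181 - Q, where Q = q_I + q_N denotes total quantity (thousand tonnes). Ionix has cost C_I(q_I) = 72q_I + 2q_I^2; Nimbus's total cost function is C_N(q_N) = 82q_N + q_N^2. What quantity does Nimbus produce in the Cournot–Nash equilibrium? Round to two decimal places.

Ionix's profit: π_I = (181 - Q)q_I - (72q_I + 2q_I²). Setting ∂π_I/∂q_I = 0: 109 - 6q_I - (q_N) = 0.
Nimbus's first-order condition: 99 - 4q_N - (q_I) = 0.
Rearranging gives the reaction functions q_I = (109 - q_N)/6 and q_N = (99 - q_I)/4.
Substituting one into the other gives q_I = 337/23 and q_N = 485/23.

21.09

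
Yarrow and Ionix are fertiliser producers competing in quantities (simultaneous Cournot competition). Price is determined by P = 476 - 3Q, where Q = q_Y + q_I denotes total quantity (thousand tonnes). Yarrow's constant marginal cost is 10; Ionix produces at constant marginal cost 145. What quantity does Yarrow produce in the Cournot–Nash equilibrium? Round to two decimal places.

Yarrow's profit: π_Y = (476 - 3Q)q_Y - (10q_Y). Setting ∂π_Y/∂q_Y = 0: 466 - 6q_Y - 3(q_I) = 0.
Ionix's profit: π_I = (476 - 3Q)q_I - (145q_I). Setting ∂π_I/∂q_I = 0: 331 - 6q_I - 3(q_Y) = 0.
Rearranging gives the reaction functions q_Y = (466 - 3q_I)/6 and q_I = (331 - 3q_Y)/6.
Solving the pair: q_Y = 601/9, q_I = 196/9.

66.78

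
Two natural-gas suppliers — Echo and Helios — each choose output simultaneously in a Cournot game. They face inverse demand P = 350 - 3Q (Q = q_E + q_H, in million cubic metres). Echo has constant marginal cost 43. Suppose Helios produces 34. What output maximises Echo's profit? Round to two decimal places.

With the rival's output fixed at 34, Echo's profit is π_E = (350 - 3·34 - 3q_E)q_E - (43q_E) = (248 - 3q_E)q_E - (43q_E).
∂π_E/∂q_E = 205 - 6q_E = 0, so q_E = 205/6.

34.17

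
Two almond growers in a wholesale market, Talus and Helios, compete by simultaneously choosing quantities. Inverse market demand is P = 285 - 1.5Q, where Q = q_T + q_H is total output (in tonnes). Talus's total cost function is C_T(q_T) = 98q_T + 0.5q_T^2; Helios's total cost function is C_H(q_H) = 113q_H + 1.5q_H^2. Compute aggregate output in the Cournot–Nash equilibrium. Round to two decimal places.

Talus's profit: π_T = (285 - 1.5Q)q_T - (98q_T + (1/2)q_T²). Setting ∂π_T/∂q_T = 0: 187 - 4q_T - (3/2)(q_H) = 0.
Helios's profit: π_H = (285 - 1.5Q)q_H - (113q_H + (3/2)q_H²). Setting ∂π_H/∂q_H = 0: 172 - 6q_H - (3/2)(q_T) = 0.
So q_T = (187 - (3/2)q_H)/4 and q_H = (172 - (3/2)q_T)/6.
Substituting one into the other gives q_T = 1152/29 and q_H = 1630/87.
Total output Q = 1152/29 + 1630/87 = 58.4598.

58.46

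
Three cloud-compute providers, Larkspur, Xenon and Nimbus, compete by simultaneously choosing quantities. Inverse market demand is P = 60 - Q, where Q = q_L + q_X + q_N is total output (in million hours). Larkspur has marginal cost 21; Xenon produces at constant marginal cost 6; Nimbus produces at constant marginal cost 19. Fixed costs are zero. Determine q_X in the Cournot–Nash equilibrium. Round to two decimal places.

20.50

Larkspur's profit: π_L = (60 - Q)q_L - (21q_L). Setting ∂π_L/∂q_L = 0: 39 - 2q_L - (q_X + q_N) = 0.
Xenon's first-order condition: 54 - 2q_X - (q_L + q_N) = 0.
Nimbus's first-order condition: 41 - 2q_N - (q_L + q_X) = 0.
Adding the 3 conditions: 134 − 2Q − 2Q = 0, i.e. Q = 67/2.
Back-substituting: q_L = (39 − 67/2) = 11/2, q_X = (54 − 67/2) = 41/2, q_N = (41 − 67/2) = 15/2.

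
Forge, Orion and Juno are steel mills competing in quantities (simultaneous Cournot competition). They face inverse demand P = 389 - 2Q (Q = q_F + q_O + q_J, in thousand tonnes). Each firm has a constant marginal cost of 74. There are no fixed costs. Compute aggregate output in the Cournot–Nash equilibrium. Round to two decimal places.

A representative firm's profit is π_i = q_i(389 - 2Q) - 74q_i.
Setting ∂π_i/∂q_i = 0 with rivals' quantities fixed: 315 - 4q_i - 2·Σ_{j≠i} q_j = 0.
By symmetry each firm produces the same amount; substituting Σ_{j≠i} q_j = 2q_i yields q_i = 315/8.
Total output Q = 315/8 + 315/8 + 315/8 = 945/8.

118.13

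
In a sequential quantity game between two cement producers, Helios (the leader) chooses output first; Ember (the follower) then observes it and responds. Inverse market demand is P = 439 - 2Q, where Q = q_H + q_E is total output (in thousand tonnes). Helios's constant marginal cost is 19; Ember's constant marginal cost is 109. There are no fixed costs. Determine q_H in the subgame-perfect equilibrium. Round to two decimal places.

The follower Ember best-responds to any q_H: π_E = (439 - 2Q)q_E - 109q_E.
∂π_E/∂q_E = 330 - 2q_H - 4q_E = 0 gives the reaction function q_E = (330 - 2q_H)/4.
The leader anticipates this reaction. Substituting into P = 439 - 2Q gives P = 274 - q_H, so π_H = (274 - q_H)q_H - 19q_H.
Leader FOC: 255 - 2q_H = 0, so q_H = 255/2.
Then q_E = (330 - 2·(255/2))/4 = 75/4.

127.50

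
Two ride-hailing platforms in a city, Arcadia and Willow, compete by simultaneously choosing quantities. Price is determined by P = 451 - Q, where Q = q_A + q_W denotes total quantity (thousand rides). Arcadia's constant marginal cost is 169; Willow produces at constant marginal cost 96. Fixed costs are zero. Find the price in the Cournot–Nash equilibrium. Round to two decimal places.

238.67

Arcadia's profit: π_A = (451 - Q)q_A - (169q_A). Setting ∂π_A/∂q_A = 0: 282 - 2q_A - (q_W) = 0.
Willow's profit: π_W = (451 - Q)q_W - (96q_W). Setting ∂π_W/∂q_W = 0: 355 - 2q_W - (q_A) = 0.
Rearranging gives the reaction functions q_A = (282 - q_W)/2 and q_W = (355 - q_A)/2.
Solving the pair: q_A = 209/3, q_W = 428/3.
Total output Q = 637/3, so price P = 451 - 637/3 = 716/3.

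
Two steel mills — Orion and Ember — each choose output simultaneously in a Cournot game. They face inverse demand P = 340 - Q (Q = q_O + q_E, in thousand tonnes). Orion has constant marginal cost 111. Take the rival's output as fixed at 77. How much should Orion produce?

76

With the rival's output fixed at 77, Orion's profit is π_O = (340 - 77 - q_O)q_O - (111q_O) = (263 - q_O)q_O - (111q_O).
∂π_O/∂q_O = 152 - 2q_O = 0, so q_O = 76.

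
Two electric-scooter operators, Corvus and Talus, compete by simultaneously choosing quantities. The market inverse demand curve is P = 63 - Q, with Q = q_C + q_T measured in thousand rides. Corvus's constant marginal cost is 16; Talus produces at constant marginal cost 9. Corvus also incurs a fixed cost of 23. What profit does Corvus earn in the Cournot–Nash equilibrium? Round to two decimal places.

154.78

Corvus's profit: π_C = (63 - Q)q_C - (16q_C). Setting ∂π_C/∂q_C = 0: 47 - 2q_C - (q_T) = 0.
Talus's first-order condition: 54 - 2q_T - (q_C) = 0.
Rearranging gives the reaction functions q_C = (47 - q_T)/2 and q_T = (54 - q_C)/2.
Substituting one into the other gives q_C = 40/3 and q_T = 61/3.
Price P = 63 - 101/3 = 88/3.
Corvus's profit: (88/3 - 16)·(40/3) - 23 = 1393/9.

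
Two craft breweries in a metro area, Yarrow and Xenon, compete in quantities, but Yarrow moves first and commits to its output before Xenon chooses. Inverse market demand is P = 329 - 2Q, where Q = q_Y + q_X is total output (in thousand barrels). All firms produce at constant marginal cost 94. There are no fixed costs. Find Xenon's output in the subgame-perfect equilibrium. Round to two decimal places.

The follower Xenon best-responds to any q_Y: π_X = (329 - 2Q)q_X - 94q_X.
Follower FOC: 235 - 2q_Y - 4q_X = 0, so q_X(q_Y) = (235 - 2q_Y)/4.
The leader anticipates this reaction. Substituting into P = 329 - 2Q gives P = 423/2 - q_Y, so π_Y = (423/2 - q_Y)q_Y - 94q_Y.
Leader FOC: 235/2 - 2q_Y = 0, so q_Y = 235/4.
Then q_X = (235 - 2·(235/4))/4 = 235/8.

29.38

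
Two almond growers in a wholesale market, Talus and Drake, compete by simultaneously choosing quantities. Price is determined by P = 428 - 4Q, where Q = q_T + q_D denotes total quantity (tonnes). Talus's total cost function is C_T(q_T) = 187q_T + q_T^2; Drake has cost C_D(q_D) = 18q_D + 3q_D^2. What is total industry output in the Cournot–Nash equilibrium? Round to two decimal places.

Talus's profit: π_T = (428 - 4Q)q_T - (187q_T + q_T²). Setting ∂π_T/∂q_T = 0: 241 - 10q_T - 4(q_D) = 0.
Drake's profit: π_D = (428 - 4Q)q_D - (18q_D + 3q_D²). Setting ∂π_D/∂q_D = 0: 410 - 14q_D - 4(q_T) = 0.
So q_T = (241 - 4q_D)/10 and q_D = (410 - 4q_T)/14.
Solving the pair: q_T = 867/62, q_D = 784/31.
Total output Q = 867/62 + 784/31 = 39.2742.

39.27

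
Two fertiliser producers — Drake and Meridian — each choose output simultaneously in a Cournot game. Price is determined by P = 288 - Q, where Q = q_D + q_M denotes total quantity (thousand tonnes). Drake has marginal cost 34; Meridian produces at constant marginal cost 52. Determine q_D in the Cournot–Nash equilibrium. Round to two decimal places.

90.67

Drake's profit: π_D = (288 - Q)q_D - (34q_D). Setting ∂π_D/∂q_D = 0: 254 - 2q_D - (q_M) = 0.
Meridian's first-order condition: 236 - 2q_M - (q_D) = 0.
Rearranging gives the reaction functions q_D = (254 - q_M)/2 and q_M = (236 - q_D)/2.
Solving the pair: q_D = 272/3, q_M = 218/3.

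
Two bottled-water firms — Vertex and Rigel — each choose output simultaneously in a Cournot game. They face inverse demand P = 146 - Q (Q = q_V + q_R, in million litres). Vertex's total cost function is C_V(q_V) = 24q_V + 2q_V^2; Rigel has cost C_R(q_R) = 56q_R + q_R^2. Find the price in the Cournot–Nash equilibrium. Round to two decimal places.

Vertex's profit: π_V = (146 - Q)q_V - (24q_V + 2q_V²). Setting ∂π_V/∂q_V = 0: 122 - 6q_V - (q_R) = 0.
Rigel's profit: π_R = (146 - Q)q_R - (56q_R + q_R²). Setting ∂π_R/∂q_R = 0: 90 - 4q_R - (q_V) = 0.
Best responses: q_V = (122 - q_R)/6, q_R = (90 - q_V)/4.
Solving the pair: q_V = 398/23, q_R = 418/23.
Total output Q = 816/23, so price P = 146 - 816/23 = 110.5217.

110.52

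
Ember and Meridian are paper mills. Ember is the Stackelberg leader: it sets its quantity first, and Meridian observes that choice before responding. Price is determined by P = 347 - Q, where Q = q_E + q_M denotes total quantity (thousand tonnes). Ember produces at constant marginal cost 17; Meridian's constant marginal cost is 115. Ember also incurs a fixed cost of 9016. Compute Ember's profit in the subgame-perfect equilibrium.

Solve by backward induction. Given q_E, the follower Meridian maximises π_M = (347 - q_E - q_M)q_M - 115q_M.
Setting the follower's marginal profit to zero, 232 - q_E - 2q_M = 0, i.e. q_M = (232 - q_E)/2.
Ember substitutes q_M(q_E) into its own profit: π_E = q_E(347 - q_E - (232 - q_E)/2) - 17q_E = (231 - (1/2)q_E)q_E - 17q_E.
The leader's first-order condition 214 - q_E = 0 yields q_E = 214.
Then q_M = (232 - 214)/2 = 9.
Price P = 347 - 223 = 124.
Ember's profit: (124 - 17)·214 - 9016 = 13882.

13882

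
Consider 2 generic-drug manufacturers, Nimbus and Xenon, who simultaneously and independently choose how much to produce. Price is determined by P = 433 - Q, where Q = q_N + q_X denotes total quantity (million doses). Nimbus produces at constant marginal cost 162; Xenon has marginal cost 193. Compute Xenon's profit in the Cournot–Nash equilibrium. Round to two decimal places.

4853.44

Nimbus's profit: π_N = (433 - Q)q_N - (162q_N). Setting ∂π_N/∂q_N = 0: 271 - 2q_N - (q_X) = 0.
Xenon's profit: π_X = (433 - Q)q_X - (193q_X). Setting ∂π_X/∂q_X = 0: 240 - 2q_X - (q_N) = 0.
So q_N = (271 - q_X)/2 and q_X = (240 - q_N)/2.
Substituting one into the other gives q_N = 302/3 and q_X = 209/3.
Price P = 433 - 511/3 = 788/3.
Xenon's profit: (788/3 - 193)·(209/3) = 4853.4444.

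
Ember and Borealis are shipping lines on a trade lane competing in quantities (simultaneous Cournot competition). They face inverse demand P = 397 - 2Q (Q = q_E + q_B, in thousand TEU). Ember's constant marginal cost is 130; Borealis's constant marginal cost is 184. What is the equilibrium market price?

Ember's profit: π_E = (397 - 2Q)q_E - (130q_E). Setting ∂π_E/∂q_E = 0: 267 - 4q_E - 2(q_B) = 0.
Borealis's profit: π_B = (397 - 2Q)q_B - (184q_B). Setting ∂π_B/∂q_B = 0: 213 - 4q_B - 2(q_E) = 0.
Best responses: q_E = (267 - 2q_B)/4, q_B = (213 - 2q_E)/4.
Solving the pair: q_E = 107/2, q_B = 53/2.
Total output Q = 80, so price P = 397 - 2·80 = 237.

237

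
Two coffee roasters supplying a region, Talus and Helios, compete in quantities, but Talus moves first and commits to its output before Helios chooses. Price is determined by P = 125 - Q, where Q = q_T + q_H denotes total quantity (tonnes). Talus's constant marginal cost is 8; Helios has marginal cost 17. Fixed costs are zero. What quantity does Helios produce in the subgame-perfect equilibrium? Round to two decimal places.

Solve by backward induction. Given q_T, the follower Helios maximises π_H = (125 - q_T - q_H)q_H - 17q_H.
Follower FOC: 108 - q_T - 2q_H = 0, so q_H(q_T) = (108 - q_T)/2.
The leader anticipates this reaction. Substituting into P = 125 - Q gives P = 71 - (1/2)q_T, so π_T = (71 - (1/2)q_T)q_T - 8q_T.
The leader's first-order condition 63 - q_T = 0 yields q_T = 63.
Then q_H = (108 - 63)/2 = 45/2.

22.50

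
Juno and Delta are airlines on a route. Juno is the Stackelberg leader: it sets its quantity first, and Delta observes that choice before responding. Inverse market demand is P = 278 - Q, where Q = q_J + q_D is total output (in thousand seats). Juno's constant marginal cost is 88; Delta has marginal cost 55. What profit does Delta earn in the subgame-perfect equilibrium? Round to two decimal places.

The follower Delta best-responds to any q_J: π_D = (278 - Q)q_D - 55q_D.
Setting the follower's marginal profit to zero, 223 - q_J - 2q_D = 0, i.e. q_D = (223 - q_J)/2.
The leader anticipates this reaction. Substituting into P = 278 - Q gives P = 333/2 - (1/2)q_J, so π_J = (333/2 - (1/2)q_J)q_J - 88q_J.
Leader FOC: 157/2 - q_J = 0, so q_J = 157/2.
Then q_D = (223 - 157/2)/2 = 289/4.
Price P = 278 - 603/4 = 509/4.
Delta's profit: (509/4 - 55)·(289/4) = 5220.0625.

5220.06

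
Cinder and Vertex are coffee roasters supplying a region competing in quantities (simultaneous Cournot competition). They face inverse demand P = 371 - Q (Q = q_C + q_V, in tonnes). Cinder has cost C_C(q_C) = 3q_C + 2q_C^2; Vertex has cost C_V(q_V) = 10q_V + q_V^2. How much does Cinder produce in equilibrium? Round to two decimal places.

Cinder's profit: π_C = (371 - Q)q_C - (3q_C + 2q_C²). Setting ∂π_C/∂q_C = 0: 368 - 6q_C - (q_V) = 0.
Vertex's profit: π_V = (371 - Q)q_V - (10q_V + q_V²). Setting ∂π_V/∂q_V = 0: 361 - 4q_V - (q_C) = 0.
So q_C = (368 - q_V)/6 and q_V = (361 - q_C)/4.
Solving the pair: q_C = 1111/23, q_V = 1798/23.

48.30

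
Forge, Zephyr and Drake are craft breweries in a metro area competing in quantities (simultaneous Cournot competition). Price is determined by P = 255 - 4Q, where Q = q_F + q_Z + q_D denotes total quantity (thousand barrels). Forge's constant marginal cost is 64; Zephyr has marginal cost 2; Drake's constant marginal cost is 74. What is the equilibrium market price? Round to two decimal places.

98.75

Forge's profit: π_F = (255 - 4Q)q_F - (64q_F). Setting ∂π_F/∂q_F = 0: 191 - 8q_F - 4(q_Z + q_D) = 0.
Zephyr's profit: π_Z = (255 - 4Q)q_Z - (2q_Z). Setting ∂π_Z/∂q_Z = 0: 253 - 8q_Z - 4(q_F + q_D) = 0.
Drake's profit: π_D = (255 - 4Q)q_D - (74q_D). Setting ∂π_D/∂q_D = 0: 181 - 8q_D - 4(q_F + q_Z) = 0.
Summing all 3 equations gives 625 − 16Q = 0, hence Q = 625/16.
Back-substituting: q_F = (191 − 625/4)/4 = 139/16, q_Z = (253 − 625/4)/4 = 387/16, q_D = (181 − 625/4)/4 = 99/16.
Total output Q = 625/16, so price P = 255 - 4·(625/16) = 395/4.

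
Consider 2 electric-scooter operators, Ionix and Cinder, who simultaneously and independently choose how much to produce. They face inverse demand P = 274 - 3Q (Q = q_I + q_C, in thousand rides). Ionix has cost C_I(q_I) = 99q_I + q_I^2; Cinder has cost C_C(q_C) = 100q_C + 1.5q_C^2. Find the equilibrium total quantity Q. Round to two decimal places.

30.48

Ionix's profit: π_I = (274 - 3Q)q_I - (99q_I + q_I²). Setting ∂π_I/∂q_I = 0: 175 - 8q_I - 3(q_C) = 0.
Cinder's first-order condition: 174 - 9q_C - 3(q_I) = 0.
Rearranging gives the reaction functions q_I = (175 - 3q_C)/8 and q_C = (174 - 3q_I)/9.
Solving the pair: q_I = 117/7, q_C = 289/21.
Total output Q = 117/7 + 289/21 = 640/21.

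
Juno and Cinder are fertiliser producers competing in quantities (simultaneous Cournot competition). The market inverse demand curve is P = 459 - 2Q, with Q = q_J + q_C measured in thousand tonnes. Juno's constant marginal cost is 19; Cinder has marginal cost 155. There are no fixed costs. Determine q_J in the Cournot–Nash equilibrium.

Juno's profit: π_J = (459 - 2Q)q_J - (19q_J). Setting ∂π_J/∂q_J = 0: 440 - 4q_J - 2(q_C) = 0.
Cinder's profit: π_C = (459 - 2Q)q_C - (155q_C). Setting ∂π_C/∂q_C = 0: 304 - 4q_C - 2(q_J) = 0.
Best responses: q_J = (440 - 2q_C)/4, q_C = (304 - 2q_J)/4.
Substituting one into the other gives q_J = 96 and q_C = 28.

96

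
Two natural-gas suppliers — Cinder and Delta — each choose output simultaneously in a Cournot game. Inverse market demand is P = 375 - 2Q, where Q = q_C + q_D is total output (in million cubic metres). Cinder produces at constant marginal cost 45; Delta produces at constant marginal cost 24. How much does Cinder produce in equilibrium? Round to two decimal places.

Cinder's profit: π_C = (375 - 2Q)q_C - (45q_C). Setting ∂π_C/∂q_C = 0: 330 - 4q_C - 2(q_D) = 0.
Delta's profit: π_D = (375 - 2Q)q_D - (24q_D). Setting ∂π_D/∂q_D = 0: 351 - 4q_D - 2(q_C) = 0.
So q_C = (330 - 2q_D)/4 and q_D = (351 - 2q_C)/4.
Substituting one into the other gives q_C = 103/2 and q_D = 62.

51.50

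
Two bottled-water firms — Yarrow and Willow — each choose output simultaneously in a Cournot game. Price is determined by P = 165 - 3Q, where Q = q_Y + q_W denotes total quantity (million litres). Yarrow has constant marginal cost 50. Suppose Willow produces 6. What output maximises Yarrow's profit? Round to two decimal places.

With the rival's output fixed at 6, Yarrow's profit is π_Y = (165 - 3·6 - 3q_Y)q_Y - (50q_Y) = (147 - 3q_Y)q_Y - (50q_Y).
∂π_Y/∂q_Y = 97 - 6q_Y = 0, so q_Y = 97/6.

16.17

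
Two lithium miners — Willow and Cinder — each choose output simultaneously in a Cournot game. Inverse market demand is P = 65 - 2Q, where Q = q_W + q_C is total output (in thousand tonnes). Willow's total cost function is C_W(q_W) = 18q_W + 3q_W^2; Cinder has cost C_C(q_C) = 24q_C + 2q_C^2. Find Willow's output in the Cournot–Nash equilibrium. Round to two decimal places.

3.87

Willow's profit: π_W = (65 - 2Q)q_W - (18q_W + 3q_W²). Setting ∂π_W/∂q_W = 0: 47 - 10q_W - 2(q_C) = 0.
Cinder's profit: π_C = (65 - 2Q)q_C - (24q_C + 2q_C²). Setting ∂π_C/∂q_C = 0: 41 - 8q_C - 2(q_W) = 0.
Best responses: q_W = (47 - 2q_C)/10, q_C = (41 - 2q_W)/8.
Solving the pair: q_W = 147/38, q_C = 79/19.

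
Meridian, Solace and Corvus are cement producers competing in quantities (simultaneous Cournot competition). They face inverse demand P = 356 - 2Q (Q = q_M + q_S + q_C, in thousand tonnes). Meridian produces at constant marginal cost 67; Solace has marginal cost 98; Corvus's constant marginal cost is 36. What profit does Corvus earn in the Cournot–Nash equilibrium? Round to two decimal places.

5330.28

Meridian's profit: π_M = (356 - 2Q)q_M - (67q_M). Setting ∂π_M/∂q_M = 0: 289 - 4q_M - 2(q_S + q_C) = 0.
Solace's profit: π_S = (356 - 2Q)q_S - (98q_S). Setting ∂π_S/∂q_S = 0: 258 - 4q_S - 2(q_M + q_C) = 0.
Corvus's first-order condition: 320 - 4q_C - 2(q_M + q_S) = 0.
Adding the 3 first-order conditions: 867 − 8Q = 0, so Q = 867/8.
Back-substituting: q_M = (289 − 867/4)/2 = 289/8, q_S = (258 − 867/4)/2 = 165/8, q_C = (320 − 867/4)/2 = 413/8.
Price P = 356 - 2·(867/8) = 557/4.
Corvus's profit: (557/4 - 36)·(413/8) = 5330.2813.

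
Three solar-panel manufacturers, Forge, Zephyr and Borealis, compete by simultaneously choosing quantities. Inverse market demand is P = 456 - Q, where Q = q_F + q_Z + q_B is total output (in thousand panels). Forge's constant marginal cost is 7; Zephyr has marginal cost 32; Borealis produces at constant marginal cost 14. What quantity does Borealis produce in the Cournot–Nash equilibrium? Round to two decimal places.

Forge's profit: π_F = (456 - Q)q_F - (7q_F). Setting ∂π_F/∂q_F = 0: 449 - 2q_F - (q_Z + q_B) = 0.
Zephyr's first-order condition: 424 - 2q_Z - (q_F + q_B) = 0.
Borealis's first-order condition: 442 - 2q_B - (q_F + q_Z) = 0.
Summing all 3 equations gives 1315 − 4Q = 0, hence Q = 1315/4.
Back-substituting: q_F = (449 − 1315/4) = 481/4, q_Z = (424 − 1315/4) = 381/4, q_B = (442 − 1315/4) = 453/4.

113.25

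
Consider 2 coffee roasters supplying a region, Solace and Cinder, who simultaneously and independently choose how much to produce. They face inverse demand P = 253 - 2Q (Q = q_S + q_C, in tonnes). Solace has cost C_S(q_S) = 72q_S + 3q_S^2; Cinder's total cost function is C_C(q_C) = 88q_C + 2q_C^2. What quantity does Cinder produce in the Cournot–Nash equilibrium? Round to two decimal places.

Solace's profit: π_S = (253 - 2Q)q_S - (72q_S + 3q_S²). Setting ∂π_S/∂q_S = 0: 181 - 10q_S - 2(q_C) = 0.
Cinder's first-order condition: 165 - 8q_C - 2(q_S) = 0.
Best responses: q_S = (181 - 2q_C)/10, q_C = (165 - 2q_S)/8.
Substituting one into the other gives q_S = 559/38 and q_C = 322/19.

16.95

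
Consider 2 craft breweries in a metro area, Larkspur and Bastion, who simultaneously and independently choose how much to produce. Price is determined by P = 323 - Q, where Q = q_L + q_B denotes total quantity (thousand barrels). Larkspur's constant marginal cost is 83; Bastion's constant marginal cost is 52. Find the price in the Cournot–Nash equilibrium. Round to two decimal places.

152.67

Larkspur's profit: π_L = (323 - Q)q_L - (83q_L). Setting ∂π_L/∂q_L = 0: 240 - 2q_L - (q_B) = 0.
Bastion's profit: π_B = (323 - Q)q_B - (52q_B). Setting ∂π_B/∂q_B = 0: 271 - 2q_B - (q_L) = 0.
Best responses: q_L = (240 - q_B)/2, q_B = (271 - q_L)/2.
Solving the pair: q_L = 209/3, q_B = 302/3.
Total output Q = 511/3, so price P = 323 - 511/3 = 458/3.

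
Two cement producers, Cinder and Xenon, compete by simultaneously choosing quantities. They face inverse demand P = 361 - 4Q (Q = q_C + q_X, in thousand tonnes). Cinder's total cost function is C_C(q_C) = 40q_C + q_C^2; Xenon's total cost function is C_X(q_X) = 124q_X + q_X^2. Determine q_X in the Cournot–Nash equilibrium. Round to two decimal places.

12.93

Cinder's profit: π_C = (361 - 4Q)q_C - (40q_C + q_C²). Setting ∂π_C/∂q_C = 0: 321 - 10q_C - 4(q_X) = 0.
Xenon's first-order condition: 237 - 10q_X - 4(q_C) = 0.
Rearranging gives the reaction functions q_C = (321 - 4q_X)/10 and q_X = (237 - 4q_C)/10.
Solving the pair: q_C = 377/14, q_X = 181/14.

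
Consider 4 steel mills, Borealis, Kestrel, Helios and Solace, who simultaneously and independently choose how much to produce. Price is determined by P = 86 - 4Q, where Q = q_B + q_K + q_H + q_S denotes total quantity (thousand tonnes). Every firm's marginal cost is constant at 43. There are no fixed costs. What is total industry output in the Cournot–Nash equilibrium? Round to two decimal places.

8.60

A representative firm's profit is π_i = q_i(86 - 4Q) - 43q_i.
Setting ∂π_i/∂q_i = 0 with rivals' quantities fixed: 43 - 8q_i - 4·Σ_{j≠i} q_j = 0.
With identical firms every q_j equals q_i, so Σ_{j≠i} q_j = 3q_i and 43 = 20q_i, giving q_i = 43/20.
Total output Q = 43/20 + 43/20 + 43/20 + 43/20 = 43/5.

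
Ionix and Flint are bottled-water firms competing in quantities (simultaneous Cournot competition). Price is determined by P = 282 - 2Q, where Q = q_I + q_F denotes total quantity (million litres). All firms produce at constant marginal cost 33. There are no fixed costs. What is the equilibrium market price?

116

A representative firm's profit is π_i = q_i(282 - 2Q) - 33q_i.
First-order condition (treating rivals' output as given): 249 - 4q_i - 2q_j = 0.
By symmetry each firm produces the same amount; substituting q_j = q_i yields q_i = 249/6 = 83/2.
Total output Q = 83, so price P = 282 - 2·83 = 116.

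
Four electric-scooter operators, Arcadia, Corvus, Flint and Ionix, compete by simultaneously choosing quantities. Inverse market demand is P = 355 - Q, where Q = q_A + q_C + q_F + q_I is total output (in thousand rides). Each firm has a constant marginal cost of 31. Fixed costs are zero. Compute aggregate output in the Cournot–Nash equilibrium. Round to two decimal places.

Each firm earns π_i = (355 - Q)q_i - 31q_i.
Setting ∂π_i/∂q_i = 0 with rivals' quantities fixed: 324 - 2q_i - Σ_{j≠i} q_j = 0.
By symmetry each firm produces the same amount; substituting Σ_{j≠i} q_j = 3q_i yields q_i = 324/5.
Total output Q = 324/5 + 324/5 + 324/5 + 324/5 = 1296/5.

259.20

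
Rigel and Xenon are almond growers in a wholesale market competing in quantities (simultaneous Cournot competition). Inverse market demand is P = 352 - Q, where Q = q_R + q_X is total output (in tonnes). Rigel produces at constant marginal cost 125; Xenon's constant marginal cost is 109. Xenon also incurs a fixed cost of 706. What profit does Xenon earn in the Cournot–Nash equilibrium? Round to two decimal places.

Rigel's profit: π_R = (352 - Q)q_R - (125q_R). Setting ∂π_R/∂q_R = 0: 227 - 2q_R - (q_X) = 0.
Xenon's profit: π_X = (352 - Q)q_X - (109q_X). Setting ∂π_X/∂q_X = 0: 243 - 2q_X - (q_R) = 0.
So q_R = (227 - q_X)/2 and q_X = (243 - q_R)/2.
Substituting one into the other gives q_R = 211/3 and q_X = 259/3.
Price P = 352 - 470/3 = 586/3.
Xenon's profit: (586/3 - 109)·(259/3) - 706 = 6747.4444.

6747.44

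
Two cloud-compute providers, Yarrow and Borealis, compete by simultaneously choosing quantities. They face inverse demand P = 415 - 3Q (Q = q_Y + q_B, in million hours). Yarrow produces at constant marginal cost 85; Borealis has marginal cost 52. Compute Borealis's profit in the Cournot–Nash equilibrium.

5808

Yarrow's profit: π_Y = (415 - 3Q)q_Y - (85q_Y). Setting ∂π_Y/∂q_Y = 0: 330 - 6q_Y - 3(q_B) = 0.
Borealis's first-order condition: 363 - 6q_B - 3(q_Y) = 0.
Best responses: q_Y = (330 - 3q_B)/6, q_B = (363 - 3q_Y)/6.
Solving the pair: q_Y = 33, q_B = 44.
Price P = 415 - 3·77 = 184.
Borealis's profit: (184 - 52)·44 = 5808.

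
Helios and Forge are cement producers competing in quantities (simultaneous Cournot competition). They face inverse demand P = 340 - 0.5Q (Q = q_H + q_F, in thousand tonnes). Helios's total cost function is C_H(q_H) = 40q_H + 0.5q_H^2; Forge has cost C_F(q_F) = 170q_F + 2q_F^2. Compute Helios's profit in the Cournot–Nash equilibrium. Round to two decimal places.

21062.20

Helios's profit: π_H = (340 - 0.5Q)q_H - (40q_H + (1/2)q_H²). Setting ∂π_H/∂q_H = 0: 300 - 2q_H - (1/2)(q_F) = 0.
Forge's first-order condition: 170 - 5q_F - (1/2)(q_H) = 0.
Rearranging gives the reaction functions q_H = (300 - (1/2)q_F)/2 and q_F = (170 - (1/2)q_H)/5.
Solving the pair: q_H = 145.1282, q_F = 760/39.
Price P = 340 - (1/2)·164.6154 = 257.6923.
Helios's profit: 257.6923·145.1282 - 40·145.1282 - (1/2)·145.1282² = 21062.1959.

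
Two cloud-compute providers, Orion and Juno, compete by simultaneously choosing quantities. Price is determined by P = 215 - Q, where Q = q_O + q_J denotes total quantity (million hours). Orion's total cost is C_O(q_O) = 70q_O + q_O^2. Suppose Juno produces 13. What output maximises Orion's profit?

33

With the rival's output fixed at 13, Orion's profit is π_O = (215 - 13 - q_O)q_O - (70q_O + q_O²) = (202 - q_O)q_O - (70q_O + q_O²).
∂π_O/∂q_O = 132 - 4q_O = 0, so q_O = 33.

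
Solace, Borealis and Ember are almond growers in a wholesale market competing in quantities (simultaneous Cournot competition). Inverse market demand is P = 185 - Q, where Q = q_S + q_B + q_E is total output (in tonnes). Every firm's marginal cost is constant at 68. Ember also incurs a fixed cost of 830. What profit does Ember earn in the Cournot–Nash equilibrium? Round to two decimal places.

Each firm earns π_i = (185 - Q)q_i - 68q_i.
First-order condition (treating rivals' output as given): 117 - 2q_i - Σ_{j≠i} q_j = 0.
With identical firms every q_j equals q_i, so Σ_{j≠i} q_j = 2q_i and 117 = 4q_i, giving q_i = 117/4.
Price P = 185 - 351/4 = 389/4.
Ember's profit: (389/4 - 68)·(117/4) - 830 = 409/16.

25.56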